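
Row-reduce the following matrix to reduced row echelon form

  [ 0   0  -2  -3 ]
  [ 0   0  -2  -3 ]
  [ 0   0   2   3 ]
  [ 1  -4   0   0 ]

[[1, -4, 0, 0], [0, 0, 1, 3/2], [0, 0, 0, 0], [0, 0, 0, 0]]

ρ1 <=> ρ4
  [ 1  -4   0   0 ]
  [ 0   0  -2  -3 ]
  [ 0   0   2   3 ]
  [ 0   0  -2  -3 ]
ρ2 ← -1/2·ρ2
  [ 1  -4   0    0 ]
  [ 0   0   1  3/2 ]
  [ 0   0   2    3 ]
  [ 0   0  -2   -3 ]
ρ3 ← ρ3 − 2·ρ2
  [ 1  -4   0    0 ]
  [ 0   0   1  3/2 ]
  [ 0   0   0    0 ]
  [ 0   0  -2   -3 ]
ρ4 ← ρ4 + 2·ρ2
  [ 1  -4  0    0 ]
  [ 0   0  1  3/2 ]
  [ 0   0  0    0 ]
  [ 0   0  0    0 ]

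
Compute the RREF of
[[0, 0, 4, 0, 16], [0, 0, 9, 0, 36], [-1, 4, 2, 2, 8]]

[[1, -4, 0, -2, 0], [0, 0, 1, 0, 4], [0, 0, 0, 0, 0]]

R1 ↔ R3
  [ -1  4  2  2   8 ]
  [  0  0  9  0  36 ]
  [  0  0  4  0  16 ]
R1 → -1·R1
  [ 1  -4  -2  -2  -8 ]
  [ 0   0   9   0  36 ]
  [ 0   0   4   0  16 ]
R2 → 1/9·R2
  [ 1  -4  -2  -2  -8 ]
  [ 0   0   1   0   4 ]
  [ 0   0   4   0  16 ]
R3 → R3 − 4·R2
  [ 1  -4  -2  -2  -8 ]
  [ 0   0   1   0   4 ]
  [ 0   0   0   0   0 ]
R1 → R1 + 2·R2
  [ 1  -4  0  -2  0 ]
  [ 0   0  1   0  4 ]
  [ 0   0  0   0  0 ]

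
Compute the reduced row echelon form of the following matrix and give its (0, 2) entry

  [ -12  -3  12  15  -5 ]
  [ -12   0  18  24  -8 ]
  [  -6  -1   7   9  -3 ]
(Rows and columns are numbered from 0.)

-3/2

R1 := -1/12·R1
  [   1  1/4  -1  -5/4  5/12 ]
  [ -12    0  18    24    -8 ]
  [  -6   -1   7     9    -3 ]
R2 := R2 + 12·R1
  [  1  1/4  -1  -5/4  5/12 ]
  [  0    3   6     9    -3 ]
  [ -6   -1   7     9    -3 ]
R3 := R3 + 6·R1
  [ 1  1/4  -1  -5/4  5/12 ]
  [ 0    3   6     9    -3 ]
  [ 0  1/2   1   3/2  -1/2 ]
R2 := 1/3·R2
  [ 1  1/4  -1  -5/4  5/12 ]
  [ 0    1   2     3    -1 ]
  [ 0  1/2   1   3/2  -1/2 ]
R3 := R3 − 1/2·R2
  [ 1  1/4  -1  -5/4  5/12 ]
  [ 0    1   2     3    -1 ]
  [ 0    0   0     0     0 ]
R1 := R1 − 1/4·R2
  [ 1  0  -3/2  -2  2/3 ]
  [ 0  1     2   3   -1 ]
  [ 0  0     0   0    0 ]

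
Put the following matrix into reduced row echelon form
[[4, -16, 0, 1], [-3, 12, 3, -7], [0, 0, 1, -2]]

Multiply R1 by 1/4.
Add 3 times R1 to R2.
Multiply R2 by 1/3.
Subtract R2 from R3.
Multiply R3 by 12.
Add 25/12 times R3 to R2.
Subtract 1/4 times R3 from R1.

[[1, -4, 0, 0], [0, 0, 1, 0], [0, 0, 0, 1]]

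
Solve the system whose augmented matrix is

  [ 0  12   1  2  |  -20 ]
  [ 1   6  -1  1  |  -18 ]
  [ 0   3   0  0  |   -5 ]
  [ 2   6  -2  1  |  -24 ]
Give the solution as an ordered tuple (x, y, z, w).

(-2, -5/3, 4, -2)

R1 <=> R2
  [ 1   6  -1  1  |  -18 ]
  [ 0  12   1  2  |  -20 ]
  [ 0   3   0  0  |   -5 ]
  [ 2   6  -2  1  |  -24 ]
R4 ← R4 − 2·R1
  [ 1   6  -1   1  |  -18 ]
  [ 0  12   1   2  |  -20 ]
  [ 0   3   0   0  |   -5 ]
  [ 0  -6   0  -1  |   12 ]
R2 ← 1/12·R2
  [ 1   6    -1    1  |   -18 ]
  [ 0   1  1/12  1/6  |  -5/3 ]
  [ 0   3     0    0  |    -5 ]
  [ 0  -6     0   -1  |    12 ]
R3 ← R3 − 3·R2
  [ 1   6    -1     1  |   -18 ]
  [ 0   1  1/12   1/6  |  -5/3 ]
  [ 0   0  -1/4  -1/2  |     0 ]
  [ 0  -6     0    -1  |    12 ]
R4 ← R4 + 6·R2
  [ 1  6    -1     1  |   -18 ]
  [ 0  1  1/12   1/6  |  -5/3 ]
  [ 0  0  -1/4  -1/2  |     0 ]
  [ 0  0   1/2     0  |     2 ]
R3 ← -4·R3
  [ 1  6    -1    1  |   -18 ]
  [ 0  1  1/12  1/6  |  -5/3 ]
  [ 0  0     1    2  |     0 ]
  [ 0  0   1/2    0  |     2 ]
R4 ← R4 − 1/2·R3
  [ 1  6    -1    1  |   -18 ]
  [ 0  1  1/12  1/6  |  -5/3 ]
  [ 0  0     1    2  |     0 ]
  [ 0  0     0   -1  |     2 ]
R4 ← -1·R4
  [ 1  6    -1    1  |   -18 ]
  [ 0  1  1/12  1/6  |  -5/3 ]
  [ 0  0     1    2  |     0 ]
  [ 0  0     0    1  |    -2 ]
R3 ← R3 − 2·R4
  [ 1  6    -1    1  |   -18 ]
  [ 0  1  1/12  1/6  |  -5/3 ]
  [ 0  0     1    0  |     4 ]
  [ 0  0     0    1  |    -2 ]
R2 ← R2 − 1/6·R4
  [ 1  6    -1  1  |   -18 ]
  [ 0  1  1/12  0  |  -4/3 ]
  [ 0  0     1  0  |     4 ]
  [ 0  0     0  1  |    -2 ]
R1 ← R1 − R4
  [ 1  6    -1  0  |   -16 ]
  [ 0  1  1/12  0  |  -4/3 ]
  [ 0  0     1  0  |     4 ]
  [ 0  0     0  1  |    -2 ]
R2 ← R2 − 1/12·R3
  [ 1  6  -1  0  |   -16 ]
  [ 0  1   0  0  |  -5/3 ]
  [ 0  0   1  0  |     4 ]
  [ 0  0   0  1  |    -2 ]
R1 ← R1 + R3
  [ 1  6  0  0  |   -12 ]
  [ 0  1  0  0  |  -5/3 ]
  [ 0  0  1  0  |     4 ]
  [ 0  0  0  1  |    -2 ]
R1 ← R1 − 6·R2
  [ 1  0  0  0  |    -2 ]
  [ 0  1  0  0  |  -5/3 ]
  [ 0  0  1  0  |     4 ]
  [ 0  0  0  1  |    -2 ]
Reading off the last column: x = -2, y = -5/3, z = 4, w = -2.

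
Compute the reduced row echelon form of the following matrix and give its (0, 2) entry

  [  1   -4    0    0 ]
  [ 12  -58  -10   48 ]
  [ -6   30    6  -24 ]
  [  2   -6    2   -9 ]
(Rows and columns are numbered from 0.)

4

R2 → R2 − 12·R1
  [  1   -4    0    0 ]
  [  0  -10  -10   48 ]
  [ -6   30    6  -24 ]
  [  2   -6    2   -9 ]
R3 → R3 + 6·R1
  [ 1   -4    0    0 ]
  [ 0  -10  -10   48 ]
  [ 0    6    6  -24 ]
  [ 2   -6    2   -9 ]
R4 → R4 − 2·R1
  [ 1   -4    0    0 ]
  [ 0  -10  -10   48 ]
  [ 0    6    6  -24 ]
  [ 0    2    2   -9 ]
R2 → -1/10·R2
  [ 1  -4  0      0 ]
  [ 0   1  1  -24/5 ]
  [ 0   6  6    -24 ]
  [ 0   2  2     -9 ]
R3 → R3 − 6·R2
  [ 1  -4  0      0 ]
  [ 0   1  1  -24/5 ]
  [ 0   0  0   24/5 ]
  [ 0   2  2     -9 ]
R4 → R4 − 2·R2
  [ 1  -4  0      0 ]
  [ 0   1  1  -24/5 ]
  [ 0   0  0   24/5 ]
  [ 0   0  0    3/5 ]
R3 → 5/24·R3
  [ 1  -4  0      0 ]
  [ 0   1  1  -24/5 ]
  [ 0   0  0      1 ]
  [ 0   0  0    3/5 ]
R4 → R4 − 3/5·R3
  [ 1  -4  0      0 ]
  [ 0   1  1  -24/5 ]
  [ 0   0  0      1 ]
  [ 0   0  0      0 ]
R2 → R2 + 24/5·R3
  [ 1  -4  0  0 ]
  [ 0   1  1  0 ]
  [ 0   0  0  1 ]
  [ 0   0  0  0 ]
R1 → R1 + 4·R2
  [ 1  0  4  0 ]
  [ 0  1  1  0 ]
  [ 0  0  0  1 ]
  [ 0  0  0  0 ]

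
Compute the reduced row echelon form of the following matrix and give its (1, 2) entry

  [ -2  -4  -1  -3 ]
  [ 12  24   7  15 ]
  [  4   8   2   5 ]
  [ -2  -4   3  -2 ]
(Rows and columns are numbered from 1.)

Multiply R1 by -1/2.
  [  1   2  1/2  3/2 ]
  [ 12  24    7   15 ]
  [  4   8    2    5 ]
  [ -2  -4    3   -2 ]
Subtract 12 times R1 from R2.
  [  1   2  1/2  3/2 ]
  [  0   0    1   -3 ]
  [  4   8    2    5 ]
  [ -2  -4    3   -2 ]
Subtract 4 times R1 from R3.
  [  1   2  1/2  3/2 ]
  [  0   0    1   -3 ]
  [  0   0    0   -1 ]
  [ -2  -4    3   -2 ]
Add 2 times R1 to R4.
  [ 1  2  1/2  3/2 ]
  [ 0  0    1   -3 ]
  [ 0  0    0   -1 ]
  [ 0  0    4    1 ]
Subtract 4 times R2 from R4.
  [ 1  2  1/2  3/2 ]
  [ 0  0    1   -3 ]
  [ 0  0    0   -1 ]
  [ 0  0    0   13 ]
Multiply R3 by -1.
  [ 1  2  1/2  3/2 ]
  [ 0  0    1   -3 ]
  [ 0  0    0    1 ]
  [ 0  0    0   13 ]
Subtract 13 times R3 from R4.
  [ 1  2  1/2  3/2 ]
  [ 0  0    1   -3 ]
  [ 0  0    0    1 ]
  [ 0  0    0    0 ]
Add 3 times R3 to R2.
  [ 1  2  1/2  3/2 ]
  [ 0  0    1    0 ]
  [ 0  0    0    1 ]
  [ 0  0    0    0 ]
Subtract 3/2 times R3 from R1.
  [ 1  2  1/2  0 ]
  [ 0  0    1  0 ]
  [ 0  0    0  1 ]
  [ 0  0    0  0 ]
Subtract 1/2 times R2 from R1.
  [ 1  2  0  0 ]
  [ 0  0  1  0 ]
  [ 0  0  0  1 ]
  [ 0  0  0  0 ]

2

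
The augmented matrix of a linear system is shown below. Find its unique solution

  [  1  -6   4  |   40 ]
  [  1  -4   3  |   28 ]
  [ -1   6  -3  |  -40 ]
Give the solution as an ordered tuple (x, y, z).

R2 → R2 − R1
  [  1  -6   4  |   40 ]
  [  0   2  -1  |  -12 ]
  [ -1   6  -3  |  -40 ]
R3 → R3 + R1
  [ 1  -6   4  |   40 ]
  [ 0   2  -1  |  -12 ]
  [ 0   0   1  |    0 ]
R2 → 1/2·R2
  [ 1  -6     4  |  40 ]
  [ 0   1  -1/2  |  -6 ]
  [ 0   0     1  |   0 ]
R2 → R2 + 1/2·R3
  [ 1  -6  4  |  40 ]
  [ 0   1  0  |  -6 ]
  [ 0   0  1  |   0 ]
R1 → R1 − 4·R3
  [ 1  -6  0  |  40 ]
  [ 0   1  0  |  -6 ]
  [ 0   0  1  |   0 ]
R1 → R1 + 6·R2
  [ 1  0  0  |   4 ]
  [ 0  1  0  |  -6 ]
  [ 0  0  1  |   0 ]
Reading off the last column: x = 4, y = -6, z = 0.

(4, -6, 0)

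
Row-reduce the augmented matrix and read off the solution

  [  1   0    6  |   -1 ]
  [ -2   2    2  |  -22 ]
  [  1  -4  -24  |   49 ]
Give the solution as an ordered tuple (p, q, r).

(5, -5, -1)

R2 → R2 + 2·R1
  [ 1   0    6  |   -1 ]
  [ 0   2   14  |  -24 ]
  [ 1  -4  -24  |   49 ]
R3 → R3 − R1
  [ 1   0    6  |   -1 ]
  [ 0   2   14  |  -24 ]
  [ 0  -4  -30  |   50 ]
R2 → 1/2·R2
  [ 1   0    6  |   -1 ]
  [ 0   1    7  |  -12 ]
  [ 0  -4  -30  |   50 ]
R3 → R3 + 4·R2
  [ 1  0   6  |   -1 ]
  [ 0  1   7  |  -12 ]
  [ 0  0  -2  |    2 ]
R3 → -1/2·R3
  [ 1  0  6  |   -1 ]
  [ 0  1  7  |  -12 ]
  [ 0  0  1  |   -1 ]
R2 → R2 − 7·R3
  [ 1  0  6  |  -1 ]
  [ 0  1  0  |  -5 ]
  [ 0  0  1  |  -1 ]
R1 → R1 − 6·R3
  [ 1  0  0  |   5 ]
  [ 0  1  0  |  -5 ]
  [ 0  0  1  |  -1 ]
Reading off the last column: p = 5, q = -5, r = -1.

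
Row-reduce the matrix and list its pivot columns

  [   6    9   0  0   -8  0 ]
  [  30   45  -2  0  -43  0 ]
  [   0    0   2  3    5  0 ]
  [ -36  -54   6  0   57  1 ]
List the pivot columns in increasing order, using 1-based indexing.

1, 3, 4, 6

R1 ← 1/6·R1
  [   1  3/2   0  0  -4/3  0 ]
  [  30   45  -2  0   -43  0 ]
  [   0    0   2  3     5  0 ]
  [ -36  -54   6  0    57  1 ]
R2 ← R2 − 30·R1
  [   1  3/2   0  0  -4/3  0 ]
  [   0    0  -2  0    -3  0 ]
  [   0    0   2  3     5  0 ]
  [ -36  -54   6  0    57  1 ]
R4 ← R4 + 36·R1
  [ 1  3/2   0  0  -4/3  0 ]
  [ 0    0  -2  0    -3  0 ]
  [ 0    0   2  3     5  0 ]
  [ 0    0   6  0     9  1 ]
R2 ← -1/2·R2
  [ 1  3/2  0  0  -4/3  0 ]
  [ 0    0  1  0   3/2  0 ]
  [ 0    0  2  3     5  0 ]
  [ 0    0  6  0     9  1 ]
R3 ← R3 − 2·R2
  [ 1  3/2  0  0  -4/3  0 ]
  [ 0    0  1  0   3/2  0 ]
  [ 0    0  0  3     2  0 ]
  [ 0    0  6  0     9  1 ]
R4 ← R4 − 6·R2
  [ 1  3/2  0  0  -4/3  0 ]
  [ 0    0  1  0   3/2  0 ]
  [ 0    0  0  3     2  0 ]
  [ 0    0  0  0     0  1 ]
R3 ← 1/3·R3
  [ 1  3/2  0  0  -4/3  0 ]
  [ 0    0  1  0   3/2  0 ]
  [ 0    0  0  1   2/3  0 ]
  [ 0    0  0  0     0  1 ]
Pivot columns are the columns containing a leading 1.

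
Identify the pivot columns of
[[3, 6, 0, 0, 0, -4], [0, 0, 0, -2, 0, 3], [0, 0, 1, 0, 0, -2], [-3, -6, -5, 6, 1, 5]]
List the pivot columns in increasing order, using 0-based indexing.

0, 2, 3, 4

ρ1 := 1/3·ρ1
  [  1   2   0   0  0  -4/3 ]
  [  0   0   0  -2  0     3 ]
  [  0   0   1   0  0    -2 ]
  [ -3  -6  -5   6  1     5 ]
ρ4 := ρ4 + 3·ρ1
  [ 1  2   0   0  0  -4/3 ]
  [ 0  0   0  -2  0     3 ]
  [ 0  0   1   0  0    -2 ]
  [ 0  0  -5   6  1     1 ]
ρ2 <=> ρ3
  [ 1  2   0   0  0  -4/3 ]
  [ 0  0   1   0  0    -2 ]
  [ 0  0   0  -2  0     3 ]
  [ 0  0  -5   6  1     1 ]
ρ4 := ρ4 + 5·ρ2
  [ 1  2  0   0  0  -4/3 ]
  [ 0  0  1   0  0    -2 ]
  [ 0  0  0  -2  0     3 ]
  [ 0  0  0   6  1    -9 ]
ρ3 := -1/2·ρ3
  [ 1  2  0  0  0  -4/3 ]
  [ 0  0  1  0  0    -2 ]
  [ 0  0  0  1  0  -3/2 ]
  [ 0  0  0  6  1    -9 ]
ρ4 := ρ4 − 6·ρ3
  [ 1  2  0  0  0  -4/3 ]
  [ 0  0  1  0  0    -2 ]
  [ 0  0  0  1  0  -3/2 ]
  [ 0  0  0  0  1     0 ]
Pivot columns are the columns containing a leading 1.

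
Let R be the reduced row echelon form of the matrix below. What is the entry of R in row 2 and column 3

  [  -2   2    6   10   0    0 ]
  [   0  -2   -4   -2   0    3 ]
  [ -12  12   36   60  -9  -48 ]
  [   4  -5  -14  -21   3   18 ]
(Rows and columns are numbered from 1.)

2

ρ1 → -1/2·ρ1
  [   1  -1   -3   -5   0    0 ]
  [   0  -2   -4   -2   0    3 ]
  [ -12  12   36   60  -9  -48 ]
  [   4  -5  -14  -21   3   18 ]
ρ3 → ρ3 + 12·ρ1
  [ 1  -1   -3   -5   0    0 ]
  [ 0  -2   -4   -2   0    3 ]
  [ 0   0    0    0  -9  -48 ]
  [ 4  -5  -14  -21   3   18 ]
ρ4 → ρ4 − 4·ρ1
  [ 1  -1  -3  -5   0    0 ]
  [ 0  -2  -4  -2   0    3 ]
  [ 0   0   0   0  -9  -48 ]
  [ 0  -1  -2  -1   3   18 ]
ρ2 → -1/2·ρ2
  [ 1  -1  -3  -5   0     0 ]
  [ 0   1   2   1   0  -3/2 ]
  [ 0   0   0   0  -9   -48 ]
  [ 0  -1  -2  -1   3    18 ]
ρ4 → ρ4 + ρ2
  [ 1  -1  -3  -5   0     0 ]
  [ 0   1   2   1   0  -3/2 ]
  [ 0   0   0   0  -9   -48 ]
  [ 0   0   0   0   3  33/2 ]
ρ3 → -1/9·ρ3
  [ 1  -1  -3  -5  0     0 ]
  [ 0   1   2   1  0  -3/2 ]
  [ 0   0   0   0  1  16/3 ]
  [ 0   0   0   0  3  33/2 ]
ρ4 → ρ4 − 3·ρ3
  [ 1  -1  -3  -5  0     0 ]
  [ 0   1   2   1  0  -3/2 ]
  [ 0   0   0   0  1  16/3 ]
  [ 0   0   0   0  0   1/2 ]
ρ4 → 2·ρ4
  [ 1  -1  -3  -5  0     0 ]
  [ 0   1   2   1  0  -3/2 ]
  [ 0   0   0   0  1  16/3 ]
  [ 0   0   0   0  0     1 ]
ρ3 → ρ3 − 16/3·ρ4
  [ 1  -1  -3  -5  0     0 ]
  [ 0   1   2   1  0  -3/2 ]
  [ 0   0   0   0  1     0 ]
  [ 0   0   0   0  0     1 ]
ρ2 → ρ2 + 3/2·ρ4
  [ 1  -1  -3  -5  0  0 ]
  [ 0   1   2   1  0  0 ]
  [ 0   0   0   0  1  0 ]
  [ 0   0   0   0  0  1 ]
ρ1 → ρ1 + ρ2
  [ 1  0  -1  -4  0  0 ]
  [ 0  1   2   1  0  0 ]
  [ 0  0   0   0  1  0 ]
  [ 0  0   0   0  0  1 ]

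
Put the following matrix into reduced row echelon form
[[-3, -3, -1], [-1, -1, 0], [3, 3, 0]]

[[1, 1, 0], [0, 0, 1], [0, 0, 0]]

R1 → -1/3·R1
  [  1   1  1/3 ]
  [ -1  -1    0 ]
  [  3   3    0 ]
R2 → R2 + R1
  [ 1  1  1/3 ]
  [ 0  0  1/3 ]
  [ 3  3    0 ]
R3 → R3 − 3·R1
  [ 1  1  1/3 ]
  [ 0  0  1/3 ]
  [ 0  0   -1 ]
R2 → 3·R2
  [ 1  1  1/3 ]
  [ 0  0    1 ]
  [ 0  0   -1 ]
R3 → R3 + R2
  [ 1  1  1/3 ]
  [ 0  0    1 ]
  [ 0  0    0 ]
R1 → R1 − 1/3·R2
  [ 1  1  0 ]
  [ 0  0  1 ]
  [ 0  0  0 ]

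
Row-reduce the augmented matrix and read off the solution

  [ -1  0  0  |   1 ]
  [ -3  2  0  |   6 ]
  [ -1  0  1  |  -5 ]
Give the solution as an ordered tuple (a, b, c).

r1 ← -1·r1
  [  1  0  0  |  -1 ]
  [ -3  2  0  |   6 ]
  [ -1  0  1  |  -5 ]
r2 ← r2 + 3·r1
  [  1  0  0  |  -1 ]
  [  0  2  0  |   3 ]
  [ -1  0  1  |  -5 ]
r3 ← r3 + r1
  [ 1  0  0  |  -1 ]
  [ 0  2  0  |   3 ]
  [ 0  0  1  |  -6 ]
r2 ← 1/2·r2
  [ 1  0  0  |   -1 ]
  [ 0  1  0  |  3/2 ]
  [ 0  0  1  |   -6 ]
Reading off the last column: a = -1, b = 3/2, c = -6.

(-1, 3/2, -6)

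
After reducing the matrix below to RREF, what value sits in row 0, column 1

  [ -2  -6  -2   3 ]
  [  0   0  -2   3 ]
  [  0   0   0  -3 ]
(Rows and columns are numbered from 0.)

3

r1 := -1/2·r1
  [ 1  3   1  -3/2 ]
  [ 0  0  -2     3 ]
  [ 0  0   0    -3 ]
r2 := -1/2·r2
  [ 1  3  1  -3/2 ]
  [ 0  0  1  -3/2 ]
  [ 0  0  0    -3 ]
r3 := -1/3·r3
  [ 1  3  1  -3/2 ]
  [ 0  0  1  -3/2 ]
  [ 0  0  0     1 ]
r2 := r2 + 3/2·r3
  [ 1  3  1  -3/2 ]
  [ 0  0  1     0 ]
  [ 0  0  0     1 ]
r1 := r1 + 3/2·r3
  [ 1  3  1  0 ]
  [ 0  0  1  0 ]
  [ 0  0  0  1 ]
r1 := r1 − r2
  [ 1  3  0  0 ]
  [ 0  0  1  0 ]
  [ 0  0  0  1 ]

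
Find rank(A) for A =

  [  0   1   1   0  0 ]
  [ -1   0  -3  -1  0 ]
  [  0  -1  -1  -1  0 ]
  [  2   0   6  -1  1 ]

ρ1 ↔ ρ2
  [ -1   0  -3  -1  0 ]
  [  0   1   1   0  0 ]
  [  0  -1  -1  -1  0 ]
  [  2   0   6  -1  1 ]
ρ1 -> -1·ρ1
  [ 1   0   3   1  0 ]
  [ 0   1   1   0  0 ]
  [ 0  -1  -1  -1  0 ]
  [ 2   0   6  -1  1 ]
ρ4 -> ρ4 − 2·ρ1
  [ 1   0   3   1  0 ]
  [ 0   1   1   0  0 ]
  [ 0  -1  -1  -1  0 ]
  [ 0   0   0  -3  1 ]
ρ3 -> ρ3 + ρ2
  [ 1  0  3   1  0 ]
  [ 0  1  1   0  0 ]
  [ 0  0  0  -1  0 ]
  [ 0  0  0  -3  1 ]
ρ3 -> -1·ρ3
  [ 1  0  3   1  0 ]
  [ 0  1  1   0  0 ]
  [ 0  0  0   1  0 ]
  [ 0  0  0  -3  1 ]
ρ4 -> ρ4 + 3·ρ3
  [ 1  0  3  1  0 ]
  [ 0  1  1  0  0 ]
  [ 0  0  0  1  0 ]
  [ 0  0  0  0  1 ]
ρ1 -> ρ1 − ρ3
  [ 1  0  3  0  0 ]
  [ 0  1  1  0  0 ]
  [ 0  0  0  1  0 ]
  [ 0  0  0  0  1 ]
The reduced form has 4 nonzero rows.

rank = 4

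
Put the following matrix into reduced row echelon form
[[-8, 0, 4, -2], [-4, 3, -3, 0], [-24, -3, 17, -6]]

Multiply ρ1 by -1/8.
Add 4 times ρ1 to ρ2.
Add 24 times ρ1 to ρ3.
Multiply ρ2 by 1/3.
Add 3 times ρ2 to ρ3.
Subtract 1/3 times ρ3 from ρ2.
Subtract 1/4 times ρ3 from ρ1.

[[1, 0, -1/2, 0], [0, 1, -5/3, 0], [0, 0, 0, 1]]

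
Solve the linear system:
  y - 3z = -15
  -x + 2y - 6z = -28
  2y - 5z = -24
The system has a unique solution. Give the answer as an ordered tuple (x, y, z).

Form the augmented matrix and row-reduce:
  [  0  1  -3  |  -15 ]
  [ -1  2  -6  |  -28 ]
  [  0  2  -5  |  -24 ]
R1 <=> R2
  [ -1  2  -6  |  -28 ]
  [  0  1  -3  |  -15 ]
  [  0  2  -5  |  -24 ]
R1 -> -1·R1
  [ 1  -2   6  |   28 ]
  [ 0   1  -3  |  -15 ]
  [ 0   2  -5  |  -24 ]
R3 -> R3 − 2·R2
  [ 1  -2   6  |   28 ]
  [ 0   1  -3  |  -15 ]
  [ 0   0   1  |    6 ]
R2 -> R2 + 3·R3
  [ 1  -2  6  |  28 ]
  [ 0   1  0  |   3 ]
  [ 0   0  1  |   6 ]
R1 -> R1 − 6·R3
  [ 1  -2  0  |  -8 ]
  [ 0   1  0  |   3 ]
  [ 0   0  1  |   6 ]
R1 -> R1 + 2·R2
  [ 1  0  0  |  -2 ]
  [ 0  1  0  |   3 ]
  [ 0  0  1  |   6 ]
Reading off the last column: x = -2, y = 3, z = 6.

(-2, 3, 6)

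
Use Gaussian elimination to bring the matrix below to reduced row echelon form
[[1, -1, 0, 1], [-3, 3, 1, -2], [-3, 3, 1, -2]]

Add 3 times R1 to R2.
  [  1  -1  0   1 ]
  [  0   0  1   1 ]
  [ -3   3  1  -2 ]
Add 3 times R1 to R3.
  [ 1  -1  0  1 ]
  [ 0   0  1  1 ]
  [ 0   0  1  1 ]
Subtract R2 from R3.
  [ 1  -1  0  1 ]
  [ 0   0  1  1 ]
  [ 0   0  0  0 ]

[[1, -1, 0, 1], [0, 0, 1, 1], [0, 0, 0, 0]]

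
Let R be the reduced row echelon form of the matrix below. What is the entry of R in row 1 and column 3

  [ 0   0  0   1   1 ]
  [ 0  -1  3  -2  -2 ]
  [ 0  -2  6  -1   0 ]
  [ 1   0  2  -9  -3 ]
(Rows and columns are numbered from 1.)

2

R1 <-> R4
R2 → -1·R2
R3 → R3 + 2·R2
R3 → 1/3·R3
R4 → R4 − R3
R4 → -3·R4
R3 → R3 − 4/3·R4
R2 → R2 − 2·R4
R1 → R1 + 3·R4
R2 → R2 − 2·R3
R1 → R1 + 9·R3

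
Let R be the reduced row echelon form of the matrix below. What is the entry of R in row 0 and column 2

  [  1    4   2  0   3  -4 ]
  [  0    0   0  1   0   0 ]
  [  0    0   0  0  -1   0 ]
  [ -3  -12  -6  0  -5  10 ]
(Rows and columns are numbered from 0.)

2

ρ4 -> ρ4 + 3·ρ1
  [ 1  4  2  0   3  -4 ]
  [ 0  0  0  1   0   0 ]
  [ 0  0  0  0  -1   0 ]
  [ 0  0  0  0   4  -2 ]
ρ3 -> -1·ρ3
  [ 1  4  2  0  3  -4 ]
  [ 0  0  0  1  0   0 ]
  [ 0  0  0  0  1   0 ]
  [ 0  0  0  0  4  -2 ]
ρ4 -> ρ4 − 4·ρ3
  [ 1  4  2  0  3  -4 ]
  [ 0  0  0  1  0   0 ]
  [ 0  0  0  0  1   0 ]
  [ 0  0  0  0  0  -2 ]
ρ4 -> -1/2·ρ4
  [ 1  4  2  0  3  -4 ]
  [ 0  0  0  1  0   0 ]
  [ 0  0  0  0  1   0 ]
  [ 0  0  0  0  0   1 ]
ρ1 -> ρ1 + 4·ρ4
  [ 1  4  2  0  3  0 ]
  [ 0  0  0  1  0  0 ]
  [ 0  0  0  0  1  0 ]
  [ 0  0  0  0  0  1 ]
ρ1 -> ρ1 − 3·ρ3
  [ 1  4  2  0  0  0 ]
  [ 0  0  0  1  0  0 ]
  [ 0  0  0  0  1  0 ]
  [ 0  0  0  0  0  1 ]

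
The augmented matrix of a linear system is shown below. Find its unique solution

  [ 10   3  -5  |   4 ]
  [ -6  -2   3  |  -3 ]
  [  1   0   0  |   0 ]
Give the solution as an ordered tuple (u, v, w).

(0, 3, 1)

R1 → 1/10·R1
R2 → R2 + 6·R1
R3 → R3 − R1
R2 → -5·R2
R3 → R3 + 3/10·R2
R3 → 2·R3
R1 → R1 + 1/2·R3
R1 → R1 − 3/10·R2
Reading off the last column: u = 0, v = 3, w = 1.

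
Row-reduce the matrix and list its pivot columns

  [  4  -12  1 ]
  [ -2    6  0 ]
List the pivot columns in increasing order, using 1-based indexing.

1, 3

ρ1 := 1/4·ρ1
ρ2 := ρ2 + 2·ρ1
ρ2 := 2·ρ2
ρ1 := ρ1 − 1/4·ρ2
Pivot columns are the columns containing a leading 1.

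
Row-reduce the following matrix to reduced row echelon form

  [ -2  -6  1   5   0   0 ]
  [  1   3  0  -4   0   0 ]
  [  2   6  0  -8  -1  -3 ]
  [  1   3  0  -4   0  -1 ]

R1 -> -1/2·R1
  [ 1  3  -1/2  -5/2   0   0 ]
  [ 1  3     0    -4   0   0 ]
  [ 2  6     0    -8  -1  -3 ]
  [ 1  3     0    -4   0  -1 ]
R2 -> R2 − R1
  [ 1  3  -1/2  -5/2   0   0 ]
  [ 0  0   1/2  -3/2   0   0 ]
  [ 2  6     0    -8  -1  -3 ]
  [ 1  3     0    -4   0  -1 ]
R3 -> R3 − 2·R1
  [ 1  3  -1/2  -5/2   0   0 ]
  [ 0  0   1/2  -3/2   0   0 ]
  [ 0  0     1    -3  -1  -3 ]
  [ 1  3     0    -4   0  -1 ]
R4 -> R4 − R1
  [ 1  3  -1/2  -5/2   0   0 ]
  [ 0  0   1/2  -3/2   0   0 ]
  [ 0  0     1    -3  -1  -3 ]
  [ 0  0   1/2  -3/2   0  -1 ]
R2 -> 2·R2
  [ 1  3  -1/2  -5/2   0   0 ]
  [ 0  0     1    -3   0   0 ]
  [ 0  0     1    -3  -1  -3 ]
  [ 0  0   1/2  -3/2   0  -1 ]
R3 -> R3 − R2
  [ 1  3  -1/2  -5/2   0   0 ]
  [ 0  0     1    -3   0   0 ]
  [ 0  0     0     0  -1  -3 ]
  [ 0  0   1/2  -3/2   0  -1 ]
R4 -> R4 − 1/2·R2
  [ 1  3  -1/2  -5/2   0   0 ]
  [ 0  0     1    -3   0   0 ]
  [ 0  0     0     0  -1  -3 ]
  [ 0  0     0     0   0  -1 ]
R3 -> -1·R3
  [ 1  3  -1/2  -5/2  0   0 ]
  [ 0  0     1    -3  0   0 ]
  [ 0  0     0     0  1   3 ]
  [ 0  0     0     0  0  -1 ]
R4 -> -1·R4
  [ 1  3  -1/2  -5/2  0  0 ]
  [ 0  0     1    -3  0  0 ]
  [ 0  0     0     0  1  3 ]
  [ 0  0     0     0  0  1 ]
R3 -> R3 − 3·R4
  [ 1  3  -1/2  -5/2  0  0 ]
  [ 0  0     1    -3  0  0 ]
  [ 0  0     0     0  1  0 ]
  [ 0  0     0     0  0  1 ]
R1 -> R1 + 1/2·R2
  [ 1  3  0  -4  0  0 ]
  [ 0  0  1  -3  0  0 ]
  [ 0  0  0   0  1  0 ]
  [ 0  0  0   0  0  1 ]

[[1, 3, 0, -4, 0, 0], [0, 0, 1, -3, 0, 0], [0, 0, 0, 0, 1, 0], [0, 0, 0, 0, 0, 1]]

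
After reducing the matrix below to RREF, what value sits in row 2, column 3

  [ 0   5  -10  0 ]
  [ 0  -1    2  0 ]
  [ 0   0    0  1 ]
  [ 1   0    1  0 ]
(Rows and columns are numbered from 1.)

R1 <-> R4
  [ 1   0    1  0 ]
  [ 0  -1    2  0 ]
  [ 0   0    0  1 ]
  [ 0   5  -10  0 ]
R2 → -1·R2
  [ 1  0    1  0 ]
  [ 0  1   -2  0 ]
  [ 0  0    0  1 ]
  [ 0  5  -10  0 ]
R4 → R4 − 5·R2
  [ 1  0   1  0 ]
  [ 0  1  -2  0 ]
  [ 0  0   0  1 ]
  [ 0  0   0  0 ]

-2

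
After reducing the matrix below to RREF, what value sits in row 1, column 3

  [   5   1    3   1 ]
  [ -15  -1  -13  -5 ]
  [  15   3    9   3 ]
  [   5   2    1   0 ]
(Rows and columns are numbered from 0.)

Multiply r1 by 1/5.
Add 15 times r1 to r2.
Subtract 15 times r1 from r3.
Subtract 5 times r1 from r4.
Multiply r2 by 1/2.
Subtract r2 from r4.
Subtract 1/5 times r2 from r1.

-1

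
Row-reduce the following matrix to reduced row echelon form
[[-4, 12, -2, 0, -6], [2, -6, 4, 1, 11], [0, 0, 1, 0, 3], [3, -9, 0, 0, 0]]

[[1, -3, 0, 0, 0], [0, 0, 1, 0, 3], [0, 0, 0, 1, -1], [0, 0, 0, 0, 0]]

r1 := -1/4·r1
  [ 1  -3  1/2  0  3/2 ]
  [ 2  -6    4  1   11 ]
  [ 0   0    1  0    3 ]
  [ 3  -9    0  0    0 ]
r2 := r2 − 2·r1
  [ 1  -3  1/2  0  3/2 ]
  [ 0   0    3  1    8 ]
  [ 0   0    1  0    3 ]
  [ 3  -9    0  0    0 ]
r4 := r4 − 3·r1
  [ 1  -3   1/2  0   3/2 ]
  [ 0   0     3  1     8 ]
  [ 0   0     1  0     3 ]
  [ 0   0  -3/2  0  -9/2 ]
r2 := 1/3·r2
  [ 1  -3   1/2    0   3/2 ]
  [ 0   0     1  1/3   8/3 ]
  [ 0   0     1    0     3 ]
  [ 0   0  -3/2    0  -9/2 ]
r3 := r3 − r2
  [ 1  -3   1/2     0   3/2 ]
  [ 0   0     1   1/3   8/3 ]
  [ 0   0     0  -1/3   1/3 ]
  [ 0   0  -3/2     0  -9/2 ]
r4 := r4 + 3/2·r2
  [ 1  -3  1/2     0   3/2 ]
  [ 0   0    1   1/3   8/3 ]
  [ 0   0    0  -1/3   1/3 ]
  [ 0   0    0   1/2  -1/2 ]
r3 := -3·r3
  [ 1  -3  1/2    0   3/2 ]
  [ 0   0    1  1/3   8/3 ]
  [ 0   0    0    1    -1 ]
  [ 0   0    0  1/2  -1/2 ]
r4 := r4 − 1/2·r3
  [ 1  -3  1/2    0  3/2 ]
  [ 0   0    1  1/3  8/3 ]
  [ 0   0    0    1   -1 ]
  [ 0   0    0    0    0 ]
r2 := r2 − 1/3·r3
  [ 1  -3  1/2  0  3/2 ]
  [ 0   0    1  0    3 ]
  [ 0   0    0  1   -1 ]
  [ 0   0    0  0    0 ]
r1 := r1 − 1/2·r2
  [ 1  -3  0  0   0 ]
  [ 0   0  1  0   3 ]
  [ 0   0  0  1  -1 ]
  [ 0   0  0  0   0 ]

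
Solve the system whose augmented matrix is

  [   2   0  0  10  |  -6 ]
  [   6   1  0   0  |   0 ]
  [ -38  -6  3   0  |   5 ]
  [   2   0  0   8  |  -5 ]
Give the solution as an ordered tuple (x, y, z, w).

(-1/2, 3, 4/3, -1/2)

R1 := 1/2·R1
  [   1   0  0  5  |  -3 ]
  [   6   1  0  0  |   0 ]
  [ -38  -6  3  0  |   5 ]
  [   2   0  0  8  |  -5 ]
R2 := R2 − 6·R1
  [   1   0  0    5  |  -3 ]
  [   0   1  0  -30  |  18 ]
  [ -38  -6  3    0  |   5 ]
  [   2   0  0    8  |  -5 ]
R3 := R3 + 38·R1
  [ 1   0  0    5  |    -3 ]
  [ 0   1  0  -30  |    18 ]
  [ 0  -6  3  190  |  -109 ]
  [ 2   0  0    8  |    -5 ]
R4 := R4 − 2·R1
  [ 1   0  0    5  |    -3 ]
  [ 0   1  0  -30  |    18 ]
  [ 0  -6  3  190  |  -109 ]
  [ 0   0  0   -2  |     1 ]
R3 := R3 + 6·R2
  [ 1  0  0    5  |  -3 ]
  [ 0  1  0  -30  |  18 ]
  [ 0  0  3   10  |  -1 ]
  [ 0  0  0   -2  |   1 ]
R3 := 1/3·R3
  [ 1  0  0     5  |    -3 ]
  [ 0  1  0   -30  |    18 ]
  [ 0  0  1  10/3  |  -1/3 ]
  [ 0  0  0    -2  |     1 ]
R4 := -1/2·R4
  [ 1  0  0     5  |    -3 ]
  [ 0  1  0   -30  |    18 ]
  [ 0  0  1  10/3  |  -1/3 ]
  [ 0  0  0     1  |  -1/2 ]
R3 := R3 − 10/3·R4
  [ 1  0  0    5  |    -3 ]
  [ 0  1  0  -30  |    18 ]
  [ 0  0  1    0  |   4/3 ]
  [ 0  0  0    1  |  -1/2 ]
R2 := R2 + 30·R4
  [ 1  0  0  5  |    -3 ]
  [ 0  1  0  0  |     3 ]
  [ 0  0  1  0  |   4/3 ]
  [ 0  0  0  1  |  -1/2 ]
R1 := R1 − 5·R4
  [ 1  0  0  0  |  -1/2 ]
  [ 0  1  0  0  |     3 ]
  [ 0  0  1  0  |   4/3 ]
  [ 0  0  0  1  |  -1/2 ]
Reading off the last column: x = -1/2, y = 3, z = 4/3, w = -1/2.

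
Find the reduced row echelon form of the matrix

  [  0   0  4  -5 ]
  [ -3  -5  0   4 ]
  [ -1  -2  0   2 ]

r1 ↔ r2
  [ -3  -5  0   4 ]
  [  0   0  4  -5 ]
  [ -1  -2  0   2 ]
r1 → -1/3·r1
  [  1  5/3  0  -4/3 ]
  [  0    0  4    -5 ]
  [ -1   -2  0     2 ]
r3 → r3 + r1
  [ 1   5/3  0  -4/3 ]
  [ 0     0  4    -5 ]
  [ 0  -1/3  0   2/3 ]
r2 ↔ r3
  [ 1   5/3  0  -4/3 ]
  [ 0  -1/3  0   2/3 ]
  [ 0     0  4    -5 ]
r2 → -3·r2
  [ 1  5/3  0  -4/3 ]
  [ 0    1  0    -2 ]
  [ 0    0  4    -5 ]
r3 → 1/4·r3
  [ 1  5/3  0  -4/3 ]
  [ 0    1  0    -2 ]
  [ 0    0  1  -5/4 ]
r1 → r1 − 5/3·r2
  [ 1  0  0     2 ]
  [ 0  1  0    -2 ]
  [ 0  0  1  -5/4 ]

[[1, 0, 0, 2], [0, 1, 0, -2], [0, 0, 1, -5/4]]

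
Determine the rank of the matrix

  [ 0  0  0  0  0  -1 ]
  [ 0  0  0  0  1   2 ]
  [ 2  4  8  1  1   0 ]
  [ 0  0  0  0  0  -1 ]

Swap r1 and r3.
  [ 2  4  8  1  1   0 ]
  [ 0  0  0  0  1   2 ]
  [ 0  0  0  0  0  -1 ]
  [ 0  0  0  0  0  -1 ]
Multiply r1 by 1/2.
  [ 1  2  4  1/2  1/2   0 ]
  [ 0  0  0    0    1   2 ]
  [ 0  0  0    0    0  -1 ]
  [ 0  0  0    0    0  -1 ]
Multiply r3 by -1.
  [ 1  2  4  1/2  1/2   0 ]
  [ 0  0  0    0    1   2 ]
  [ 0  0  0    0    0   1 ]
  [ 0  0  0    0    0  -1 ]
Add r3 to r4.
  [ 1  2  4  1/2  1/2  0 ]
  [ 0  0  0    0    1  2 ]
  [ 0  0  0    0    0  1 ]
  [ 0  0  0    0    0  0 ]
Subtract 2 times r3 from r2.
  [ 1  2  4  1/2  1/2  0 ]
  [ 0  0  0    0    1  0 ]
  [ 0  0  0    0    0  1 ]
  [ 0  0  0    0    0  0 ]
Subtract 1/2 times r2 from r1.
  [ 1  2  4  1/2  0  0 ]
  [ 0  0  0    0  1  0 ]
  [ 0  0  0    0  0  1 ]
  [ 0  0  0    0  0  0 ]
The reduced form has 3 nonzero rows.

rank = 3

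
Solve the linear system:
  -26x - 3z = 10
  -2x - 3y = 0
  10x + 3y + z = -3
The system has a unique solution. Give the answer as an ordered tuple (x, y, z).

(-1/2, 1/3, 1)

Form the augmented matrix and row-reduce:
  [ -26   0  -3  |  10 ]
  [  -2  -3   0  |   0 ]
  [  10   3   1  |  -3 ]
r1 → -1/26·r1
  [  1   0  3/26  |  -5/13 ]
  [ -2  -3     0  |      0 ]
  [ 10   3     1  |     -3 ]
r2 → r2 + 2·r1
  [  1   0  3/26  |   -5/13 ]
  [  0  -3  3/13  |  -10/13 ]
  [ 10   3     1  |      -3 ]
r3 → r3 − 10·r1
  [ 1   0   3/26  |   -5/13 ]
  [ 0  -3   3/13  |  -10/13 ]
  [ 0   3  -2/13  |   11/13 ]
r2 → -1/3·r2
  [ 1  0   3/26  |  -5/13 ]
  [ 0  1  -1/13  |  10/39 ]
  [ 0  3  -2/13  |  11/13 ]
r3 → r3 − 3·r2
  [ 1  0   3/26  |  -5/13 ]
  [ 0  1  -1/13  |  10/39 ]
  [ 0  0   1/13  |   1/13 ]
r3 → 13·r3
  [ 1  0   3/26  |  -5/13 ]
  [ 0  1  -1/13  |  10/39 ]
  [ 0  0      1  |      1 ]
r2 → r2 + 1/13·r3
  [ 1  0  3/26  |  -5/13 ]
  [ 0  1     0  |    1/3 ]
  [ 0  0     1  |      1 ]
r1 → r1 − 3/26·r3
  [ 1  0  0  |  -1/2 ]
  [ 0  1  0  |   1/3 ]
  [ 0  0  1  |     1 ]
Reading off the last column: x = -1/2, y = 1/3, z = 1.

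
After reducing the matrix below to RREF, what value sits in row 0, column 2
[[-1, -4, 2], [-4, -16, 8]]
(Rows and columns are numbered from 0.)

R1 := -1·R1
  [  1    4  -2 ]
  [ -4  -16   8 ]
R2 := R2 + 4·R1
  [ 1  4  -2 ]
  [ 0  0   0 ]

-2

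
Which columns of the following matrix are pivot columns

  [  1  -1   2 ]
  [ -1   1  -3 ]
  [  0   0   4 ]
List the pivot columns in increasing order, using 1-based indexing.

1, 3

R2 := R2 + R1
  [ 1  -1   2 ]
  [ 0   0  -1 ]
  [ 0   0   4 ]
R2 := -1·R2
  [ 1  -1  2 ]
  [ 0   0  1 ]
  [ 0   0  4 ]
R3 := R3 − 4·R2
  [ 1  -1  2 ]
  [ 0   0  1 ]
  [ 0   0  0 ]
R1 := R1 − 2·R2
  [ 1  -1  0 ]
  [ 0   0  1 ]
  [ 0   0  0 ]
Pivot columns are the columns containing a leading 1.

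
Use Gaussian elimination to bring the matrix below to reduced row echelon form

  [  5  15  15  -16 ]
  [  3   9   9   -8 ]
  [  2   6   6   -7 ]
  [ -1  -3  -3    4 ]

R1 ← 1/5·R1
R2 ← R2 − 3·R1
R3 ← R3 − 2·R1
R4 ← R4 + R1
R2 ← 5/8·R2
R3 ← R3 + 3/5·R2
R4 ← R4 − 4/5·R2
R1 ← R1 + 16/5·R2

[[1, 3, 3, 0], [0, 0, 0, 1], [0, 0, 0, 0], [0, 0, 0, 0]]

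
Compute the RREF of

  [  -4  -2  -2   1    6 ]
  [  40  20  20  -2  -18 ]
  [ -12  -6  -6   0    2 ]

[[1, 1/2, 1/2, 0, 0], [0, 0, 0, 1, 0], [0, 0, 0, 0, 1]]

R1 := -1/4·R1
  [   1  1/2  1/2  -1/4  -3/2 ]
  [  40   20   20    -2   -18 ]
  [ -12   -6   -6     0     2 ]
R2 := R2 − 40·R1
  [   1  1/2  1/2  -1/4  -3/2 ]
  [   0    0    0     8    42 ]
  [ -12   -6   -6     0     2 ]
R3 := R3 + 12·R1
  [ 1  1/2  1/2  -1/4  -3/2 ]
  [ 0    0    0     8    42 ]
  [ 0    0    0    -3   -16 ]
R2 := 1/8·R2
  [ 1  1/2  1/2  -1/4  -3/2 ]
  [ 0    0    0     1  21/4 ]
  [ 0    0    0    -3   -16 ]
R3 := R3 + 3·R2
  [ 1  1/2  1/2  -1/4  -3/2 ]
  [ 0    0    0     1  21/4 ]
  [ 0    0    0     0  -1/4 ]
R3 := -4·R3
  [ 1  1/2  1/2  -1/4  -3/2 ]
  [ 0    0    0     1  21/4 ]
  [ 0    0    0     0     1 ]
R2 := R2 − 21/4·R3
  [ 1  1/2  1/2  -1/4  -3/2 ]
  [ 0    0    0     1     0 ]
  [ 0    0    0     0     1 ]
R1 := R1 + 3/2·R3
  [ 1  1/2  1/2  -1/4  0 ]
  [ 0    0    0     1  0 ]
  [ 0    0    0     0  1 ]
R1 := R1 + 1/4·R2
  [ 1  1/2  1/2  0  0 ]
  [ 0    0    0  1  0 ]
  [ 0    0    0  0  1 ]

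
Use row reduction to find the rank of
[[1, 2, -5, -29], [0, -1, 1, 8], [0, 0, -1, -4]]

R2 := -1·R2
R3 := -1·R3
R2 := R2 + R3
R1 := R1 + 5·R3
R1 := R1 − 2·R2
The reduced form has 3 nonzero rows.

rank = 3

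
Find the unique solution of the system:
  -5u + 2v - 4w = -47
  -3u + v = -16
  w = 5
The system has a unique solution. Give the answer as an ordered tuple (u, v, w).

(5, -1, 5)

Form the augmented matrix and row-reduce:
  [ -5  2  -4  |  -47 ]
  [ -3  1   0  |  -16 ]
  [  0  0   1  |    5 ]
R1 → -1/5·R1
  [  1  -2/5  4/5  |  47/5 ]
  [ -3     1    0  |   -16 ]
  [  0     0    1  |     5 ]
R2 → R2 + 3·R1
  [ 1  -2/5   4/5  |  47/5 ]
  [ 0  -1/5  12/5  |  61/5 ]
  [ 0     0     1  |     5 ]
R2 → -5·R2
  [ 1  -2/5  4/5  |  47/5 ]
  [ 0     1  -12  |   -61 ]
  [ 0     0    1  |     5 ]
R2 → R2 + 12·R3
  [ 1  -2/5  4/5  |  47/5 ]
  [ 0     1    0  |    -1 ]
  [ 0     0    1  |     5 ]
R1 → R1 − 4/5·R3
  [ 1  -2/5  0  |  27/5 ]
  [ 0     1  0  |    -1 ]
  [ 0     0  1  |     5 ]
R1 → R1 + 2/5·R2
  [ 1  0  0  |   5 ]
  [ 0  1  0  |  -1 ]
  [ 0  0  1  |   5 ]
Reading off the last column: u = 5, v = -1, w = 5.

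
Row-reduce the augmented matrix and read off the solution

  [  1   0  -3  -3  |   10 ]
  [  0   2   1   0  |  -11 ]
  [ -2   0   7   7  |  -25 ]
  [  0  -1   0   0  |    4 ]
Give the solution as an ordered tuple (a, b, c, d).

R3 -> R3 + 2·R1
  [ 1   0  -3  -3  |   10 ]
  [ 0   2   1   0  |  -11 ]
  [ 0   0   1   1  |   -5 ]
  [ 0  -1   0   0  |    4 ]
R2 -> 1/2·R2
  [ 1   0   -3  -3  |     10 ]
  [ 0   1  1/2   0  |  -11/2 ]
  [ 0   0    1   1  |     -5 ]
  [ 0  -1    0   0  |      4 ]
R4 -> R4 + R2
  [ 1  0   -3  -3  |     10 ]
  [ 0  1  1/2   0  |  -11/2 ]
  [ 0  0    1   1  |     -5 ]
  [ 0  0  1/2   0  |   -3/2 ]
R4 -> R4 − 1/2·R3
  [ 1  0   -3    -3  |     10 ]
  [ 0  1  1/2     0  |  -11/2 ]
  [ 0  0    1     1  |     -5 ]
  [ 0  0    0  -1/2  |      1 ]
R4 -> -2·R4
  [ 1  0   -3  -3  |     10 ]
  [ 0  1  1/2   0  |  -11/2 ]
  [ 0  0    1   1  |     -5 ]
  [ 0  0    0   1  |     -2 ]
R3 -> R3 − R4
  [ 1  0   -3  -3  |     10 ]
  [ 0  1  1/2   0  |  -11/2 ]
  [ 0  0    1   0  |     -3 ]
  [ 0  0    0   1  |     -2 ]
R1 -> R1 + 3·R4
  [ 1  0   -3  0  |      4 ]
  [ 0  1  1/2  0  |  -11/2 ]
  [ 0  0    1  0  |     -3 ]
  [ 0  0    0  1  |     -2 ]
R2 -> R2 − 1/2·R3
  [ 1  0  -3  0  |   4 ]
  [ 0  1   0  0  |  -4 ]
  [ 0  0   1  0  |  -3 ]
  [ 0  0   0  1  |  -2 ]
R1 -> R1 + 3·R3
  [ 1  0  0  0  |  -5 ]
  [ 0  1  0  0  |  -4 ]
  [ 0  0  1  0  |  -3 ]
  [ 0  0  0  1  |  -2 ]
Reading off the last column: a = -5, b = -4, c = -3, d = -2.

(-5, -4, -3, -2)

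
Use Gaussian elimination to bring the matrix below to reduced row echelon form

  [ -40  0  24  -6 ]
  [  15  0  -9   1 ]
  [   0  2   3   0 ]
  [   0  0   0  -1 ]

[[1, 0, -3/5, 0], [0, 1, 3/2, 0], [0, 0, 0, 1], [0, 0, 0, 0]]

r1 -> -1/40·r1
  [  1  0  -3/5  3/20 ]
  [ 15  0    -9     1 ]
  [  0  2     3     0 ]
  [  0  0     0    -1 ]
r2 -> r2 − 15·r1
  [ 1  0  -3/5  3/20 ]
  [ 0  0     0  -5/4 ]
  [ 0  2     3     0 ]
  [ 0  0     0    -1 ]
r2 <=> r3
  [ 1  0  -3/5  3/20 ]
  [ 0  2     3     0 ]
  [ 0  0     0  -5/4 ]
  [ 0  0     0    -1 ]
r2 -> 1/2·r2
  [ 1  0  -3/5  3/20 ]
  [ 0  1   3/2     0 ]
  [ 0  0     0  -5/4 ]
  [ 0  0     0    -1 ]
r3 -> -4/5·r3
  [ 1  0  -3/5  3/20 ]
  [ 0  1   3/2     0 ]
  [ 0  0     0     1 ]
  [ 0  0     0    -1 ]
r4 -> r4 + r3
  [ 1  0  -3/5  3/20 ]
  [ 0  1   3/2     0 ]
  [ 0  0     0     1 ]
  [ 0  0     0     0 ]
r1 -> r1 − 3/20·r3
  [ 1  0  -3/5  0 ]
  [ 0  1   3/2  0 ]
  [ 0  0     0  1 ]
  [ 0  0     0  0 ]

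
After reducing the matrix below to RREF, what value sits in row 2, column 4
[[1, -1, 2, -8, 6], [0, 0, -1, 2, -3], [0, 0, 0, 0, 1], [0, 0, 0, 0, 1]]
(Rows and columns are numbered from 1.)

Multiply ρ2 by -1.
  [ 1  -1  2  -8  6 ]
  [ 0   0  1  -2  3 ]
  [ 0   0  0   0  1 ]
  [ 0   0  0   0  1 ]
Subtract ρ3 from ρ4.
  [ 1  -1  2  -8  6 ]
  [ 0   0  1  -2  3 ]
  [ 0   0  0   0  1 ]
  [ 0   0  0   0  0 ]
Subtract 3 times ρ3 from ρ2.
  [ 1  -1  2  -8  6 ]
  [ 0   0  1  -2  0 ]
  [ 0   0  0   0  1 ]
  [ 0   0  0   0  0 ]
Subtract 6 times ρ3 from ρ1.
  [ 1  -1  2  -8  0 ]
  [ 0   0  1  -2  0 ]
  [ 0   0  0   0  1 ]
  [ 0   0  0   0  0 ]
Subtract 2 times ρ2 from ρ1.
  [ 1  -1  0  -4  0 ]
  [ 0   0  1  -2  0 ]
  [ 0   0  0   0  1 ]
  [ 0   0  0   0  0 ]

-2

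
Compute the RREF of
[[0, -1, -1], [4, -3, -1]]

R1 ↔ R2
  [ 4  -3  -1 ]
  [ 0  -1  -1 ]
R1 -> 1/4·R1
  [ 1  -3/4  -1/4 ]
  [ 0    -1    -1 ]
R2 -> -1·R2
  [ 1  -3/4  -1/4 ]
  [ 0     1     1 ]
R1 -> R1 + 3/4·R2
  [ 1  0  1/2 ]
  [ 0  1    1 ]

[[1, 0, 1/2], [0, 1, 1]]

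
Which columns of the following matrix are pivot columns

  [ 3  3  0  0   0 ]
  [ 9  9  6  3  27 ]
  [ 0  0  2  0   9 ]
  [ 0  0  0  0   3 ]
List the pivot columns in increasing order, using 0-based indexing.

r1 -> 1/3·r1
r2 -> r2 − 9·r1
r2 -> 1/6·r2
r3 -> r3 − 2·r2
r3 -> -1·r3
r4 -> 1/3·r4
r2 -> r2 − 9/2·r4
r2 -> r2 − 1/2·r3
Pivot columns are the columns containing a leading 1.

0, 2, 3, 4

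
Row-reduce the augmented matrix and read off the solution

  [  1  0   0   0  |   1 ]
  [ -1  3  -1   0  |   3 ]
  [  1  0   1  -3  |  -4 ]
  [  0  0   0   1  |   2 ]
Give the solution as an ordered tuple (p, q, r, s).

R2 ← R2 + R1
  [ 1  0   0   0  |   1 ]
  [ 0  3  -1   0  |   4 ]
  [ 1  0   1  -3  |  -4 ]
  [ 0  0   0   1  |   2 ]
R3 ← R3 − R1
  [ 1  0   0   0  |   1 ]
  [ 0  3  -1   0  |   4 ]
  [ 0  0   1  -3  |  -5 ]
  [ 0  0   0   1  |   2 ]
R2 ← 1/3·R2
  [ 1  0     0   0  |    1 ]
  [ 0  1  -1/3   0  |  4/3 ]
  [ 0  0     1  -3  |   -5 ]
  [ 0  0     0   1  |    2 ]
R3 ← R3 + 3·R4
  [ 1  0     0  0  |    1 ]
  [ 0  1  -1/3  0  |  4/3 ]
  [ 0  0     1  0  |    1 ]
  [ 0  0     0  1  |    2 ]
R2 ← R2 + 1/3·R3
  [ 1  0  0  0  |    1 ]
  [ 0  1  0  0  |  5/3 ]
  [ 0  0  1  0  |    1 ]
  [ 0  0  0  1  |    2 ]
Reading off the last column: p = 1, q = 5/3, r = 1, s = 2.

(1, 5/3, 1, 2)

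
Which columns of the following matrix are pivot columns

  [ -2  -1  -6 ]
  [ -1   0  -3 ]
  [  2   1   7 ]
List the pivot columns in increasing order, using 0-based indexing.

0, 1, 2

R1 := -1/2·R1
R2 := R2 + R1
R3 := R3 − 2·R1
R2 := 2·R2
R1 := R1 − 3·R3
R1 := R1 − 1/2·R2
Pivot columns are the columns containing a leading 1.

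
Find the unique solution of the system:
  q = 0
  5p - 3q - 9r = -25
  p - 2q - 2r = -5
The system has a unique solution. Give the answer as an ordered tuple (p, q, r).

Form the augmented matrix and row-reduce:
  [ 0   1   0  |    0 ]
  [ 5  -3  -9  |  -25 ]
  [ 1  -2  -2  |   -5 ]
ρ1 ↔ ρ2
  [ 5  -3  -9  |  -25 ]
  [ 0   1   0  |    0 ]
  [ 1  -2  -2  |   -5 ]
ρ1 ← 1/5·ρ1
  [ 1  -3/5  -9/5  |  -5 ]
  [ 0     1     0  |   0 ]
  [ 1    -2    -2  |  -5 ]
ρ3 ← ρ3 − ρ1
  [ 1  -3/5  -9/5  |  -5 ]
  [ 0     1     0  |   0 ]
  [ 0  -7/5  -1/5  |   0 ]
ρ3 ← ρ3 + 7/5·ρ2
  [ 1  -3/5  -9/5  |  -5 ]
  [ 0     1     0  |   0 ]
  [ 0     0  -1/5  |   0 ]
ρ3 ← -5·ρ3
  [ 1  -3/5  -9/5  |  -5 ]
  [ 0     1     0  |   0 ]
  [ 0     0     1  |   0 ]
ρ1 ← ρ1 + 9/5·ρ3
  [ 1  -3/5  0  |  -5 ]
  [ 0     1  0  |   0 ]
  [ 0     0  1  |   0 ]
ρ1 ← ρ1 + 3/5·ρ2
  [ 1  0  0  |  -5 ]
  [ 0  1  0  |   0 ]
  [ 0  0  1  |   0 ]
Reading off the last column: p = -5, q = 0, r = 0.

(-5, 0, 0)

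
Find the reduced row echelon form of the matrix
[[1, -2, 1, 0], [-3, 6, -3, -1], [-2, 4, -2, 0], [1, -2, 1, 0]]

[[1, -2, 1, 0], [0, 0, 0, 1], [0, 0, 0, 0], [0, 0, 0, 0]]

ρ2 := ρ2 + 3·ρ1
  [  1  -2   1   0 ]
  [  0   0   0  -1 ]
  [ -2   4  -2   0 ]
  [  1  -2   1   0 ]
ρ3 := ρ3 + 2·ρ1
  [ 1  -2  1   0 ]
  [ 0   0  0  -1 ]
  [ 0   0  0   0 ]
  [ 1  -2  1   0 ]
ρ4 := ρ4 − ρ1
  [ 1  -2  1   0 ]
  [ 0   0  0  -1 ]
  [ 0   0  0   0 ]
  [ 0   0  0   0 ]
ρ2 := -1·ρ2
  [ 1  -2  1  0 ]
  [ 0   0  0  1 ]
  [ 0   0  0  0 ]
  [ 0   0  0  0 ]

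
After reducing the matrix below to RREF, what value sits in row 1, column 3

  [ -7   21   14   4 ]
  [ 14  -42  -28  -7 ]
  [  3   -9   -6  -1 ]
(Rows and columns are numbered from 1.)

-2

Multiply ρ1 by -1/7.
  [  1   -3   -2  -4/7 ]
  [ 14  -42  -28    -7 ]
  [  3   -9   -6    -1 ]
Subtract 14 times ρ1 from ρ2.
  [ 1  -3  -2  -4/7 ]
  [ 0   0   0     1 ]
  [ 3  -9  -6    -1 ]
Subtract 3 times ρ1 from ρ3.
  [ 1  -3  -2  -4/7 ]
  [ 0   0   0     1 ]
  [ 0   0   0   5/7 ]
Subtract 5/7 times ρ2 from ρ3.
  [ 1  -3  -2  -4/7 ]
  [ 0   0   0     1 ]
  [ 0   0   0     0 ]
Add 4/7 times ρ2 to ρ1.
  [ 1  -3  -2  0 ]
  [ 0   0   0  1 ]
  [ 0   0   0  0 ]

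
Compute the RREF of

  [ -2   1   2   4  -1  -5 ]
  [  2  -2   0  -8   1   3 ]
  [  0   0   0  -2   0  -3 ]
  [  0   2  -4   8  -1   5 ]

[[1, 0, -2, 0, 0, 4], [0, 1, -2, 0, 0, -4], [0, 0, 0, 1, 0, 3/2], [0, 0, 0, 0, 1, -1]]

ρ1 -> -1/2·ρ1
  [ 1  -1/2  -1  -2  1/2  5/2 ]
  [ 2    -2   0  -8    1    3 ]
  [ 0     0   0  -2    0   -3 ]
  [ 0     2  -4   8   -1    5 ]
ρ2 -> ρ2 − 2·ρ1
  [ 1  -1/2  -1  -2  1/2  5/2 ]
  [ 0    -1   2  -4    0   -2 ]
  [ 0     0   0  -2    0   -3 ]
  [ 0     2  -4   8   -1    5 ]
ρ2 -> -1·ρ2
  [ 1  -1/2  -1  -2  1/2  5/2 ]
  [ 0     1  -2   4    0    2 ]
  [ 0     0   0  -2    0   -3 ]
  [ 0     2  -4   8   -1    5 ]
ρ4 -> ρ4 − 2·ρ2
  [ 1  -1/2  -1  -2  1/2  5/2 ]
  [ 0     1  -2   4    0    2 ]
  [ 0     0   0  -2    0   -3 ]
  [ 0     0   0   0   -1    1 ]
ρ3 -> -1/2·ρ3
  [ 1  -1/2  -1  -2  1/2  5/2 ]
  [ 0     1  -2   4    0    2 ]
  [ 0     0   0   1    0  3/2 ]
  [ 0     0   0   0   -1    1 ]
ρ4 -> -1·ρ4
  [ 1  -1/2  -1  -2  1/2  5/2 ]
  [ 0     1  -2   4    0    2 ]
  [ 0     0   0   1    0  3/2 ]
  [ 0     0   0   0    1   -1 ]
ρ1 -> ρ1 − 1/2·ρ4
  [ 1  -1/2  -1  -2  0    3 ]
  [ 0     1  -2   4  0    2 ]
  [ 0     0   0   1  0  3/2 ]
  [ 0     0   0   0  1   -1 ]
ρ2 -> ρ2 − 4·ρ3
  [ 1  -1/2  -1  -2  0    3 ]
  [ 0     1  -2   0  0   -4 ]
  [ 0     0   0   1  0  3/2 ]
  [ 0     0   0   0  1   -1 ]
ρ1 -> ρ1 + 2·ρ3
  [ 1  -1/2  -1  0  0    6 ]
  [ 0     1  -2  0  0   -4 ]
  [ 0     0   0  1  0  3/2 ]
  [ 0     0   0  0  1   -1 ]
ρ1 -> ρ1 + 1/2·ρ2
  [ 1  0  -2  0  0    4 ]
  [ 0  1  -2  0  0   -4 ]
  [ 0  0   0  1  0  3/2 ]
  [ 0  0   0  0  1   -1 ]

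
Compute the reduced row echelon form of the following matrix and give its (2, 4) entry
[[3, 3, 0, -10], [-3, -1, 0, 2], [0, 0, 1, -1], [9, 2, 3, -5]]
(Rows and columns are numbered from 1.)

-4

Multiply ρ1 by 1/3.
  [  1   1  0  -10/3 ]
  [ -3  -1  0      2 ]
  [  0   0  1     -1 ]
  [  9   2  3     -5 ]
Add 3 times ρ1 to ρ2.
  [ 1  1  0  -10/3 ]
  [ 0  2  0     -8 ]
  [ 0  0  1     -1 ]
  [ 9  2  3     -5 ]
Subtract 9 times ρ1 from ρ4.
  [ 1   1  0  -10/3 ]
  [ 0   2  0     -8 ]
  [ 0   0  1     -1 ]
  [ 0  -7  3     25 ]
Multiply ρ2 by 1/2.
  [ 1   1  0  -10/3 ]
  [ 0   1  0     -4 ]
  [ 0   0  1     -1 ]
  [ 0  -7  3     25 ]
Add 7 times ρ2 to ρ4.
  [ 1  1  0  -10/3 ]
  [ 0  1  0     -4 ]
  [ 0  0  1     -1 ]
  [ 0  0  3     -3 ]
Subtract 3 times ρ3 from ρ4.
  [ 1  1  0  -10/3 ]
  [ 0  1  0     -4 ]
  [ 0  0  1     -1 ]
  [ 0  0  0      0 ]
Subtract ρ2 from ρ1.
  [ 1  0  0  2/3 ]
  [ 0  1  0   -4 ]
  [ 0  0  1   -1 ]
  [ 0  0  0    0 ]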